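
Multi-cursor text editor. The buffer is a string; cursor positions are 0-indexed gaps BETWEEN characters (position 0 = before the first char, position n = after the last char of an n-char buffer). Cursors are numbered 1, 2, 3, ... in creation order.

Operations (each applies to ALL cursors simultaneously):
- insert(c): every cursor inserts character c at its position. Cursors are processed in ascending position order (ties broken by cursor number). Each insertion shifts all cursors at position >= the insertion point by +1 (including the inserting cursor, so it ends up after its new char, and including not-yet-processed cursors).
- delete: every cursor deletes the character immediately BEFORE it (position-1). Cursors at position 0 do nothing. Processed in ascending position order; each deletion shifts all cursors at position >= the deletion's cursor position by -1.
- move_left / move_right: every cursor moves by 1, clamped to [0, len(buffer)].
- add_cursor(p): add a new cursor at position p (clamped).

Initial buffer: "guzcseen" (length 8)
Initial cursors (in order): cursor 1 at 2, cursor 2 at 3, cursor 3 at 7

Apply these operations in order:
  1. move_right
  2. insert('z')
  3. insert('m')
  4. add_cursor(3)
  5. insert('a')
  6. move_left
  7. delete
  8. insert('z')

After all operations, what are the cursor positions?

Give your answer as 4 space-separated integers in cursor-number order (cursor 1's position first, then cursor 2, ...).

After op 1 (move_right): buffer="guzcseen" (len 8), cursors c1@3 c2@4 c3@8, authorship ........
After op 2 (insert('z')): buffer="guzzczseenz" (len 11), cursors c1@4 c2@6 c3@11, authorship ...1.2....3
After op 3 (insert('m')): buffer="guzzmczmseenzm" (len 14), cursors c1@5 c2@8 c3@14, authorship ...11.22....33
After op 4 (add_cursor(3)): buffer="guzzmczmseenzm" (len 14), cursors c4@3 c1@5 c2@8 c3@14, authorship ...11.22....33
After op 5 (insert('a')): buffer="guzazmaczmaseenzma" (len 18), cursors c4@4 c1@7 c2@11 c3@18, authorship ...4111.222....333
After op 6 (move_left): buffer="guzazmaczmaseenzma" (len 18), cursors c4@3 c1@6 c2@10 c3@17, authorship ...4111.222....333
After op 7 (delete): buffer="guazaczaseenza" (len 14), cursors c4@2 c1@4 c2@7 c3@13, authorship ..411.22....33
After op 8 (insert('z')): buffer="guzazzaczzaseenzza" (len 18), cursors c4@3 c1@6 c2@10 c3@17, authorship ..44111.222....333

Answer: 6 10 17 3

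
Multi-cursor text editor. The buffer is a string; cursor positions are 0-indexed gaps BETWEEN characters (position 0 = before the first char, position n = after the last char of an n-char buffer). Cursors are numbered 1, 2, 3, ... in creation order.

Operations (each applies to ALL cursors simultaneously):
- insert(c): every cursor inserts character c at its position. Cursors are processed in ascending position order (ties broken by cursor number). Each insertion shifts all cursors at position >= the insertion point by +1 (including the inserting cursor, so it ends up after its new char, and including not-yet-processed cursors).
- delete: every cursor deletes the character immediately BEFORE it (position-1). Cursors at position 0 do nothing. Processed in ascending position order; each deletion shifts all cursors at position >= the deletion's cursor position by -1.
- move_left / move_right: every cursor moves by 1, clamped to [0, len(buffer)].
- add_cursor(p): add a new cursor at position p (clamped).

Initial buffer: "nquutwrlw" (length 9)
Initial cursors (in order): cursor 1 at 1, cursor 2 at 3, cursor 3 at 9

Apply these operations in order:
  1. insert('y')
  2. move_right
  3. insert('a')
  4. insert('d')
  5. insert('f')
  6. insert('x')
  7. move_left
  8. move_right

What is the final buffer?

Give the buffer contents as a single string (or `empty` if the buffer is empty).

Answer: nyqadfxuyuadfxtwrlwyadfx

Derivation:
After op 1 (insert('y')): buffer="nyquyutwrlwy" (len 12), cursors c1@2 c2@5 c3@12, authorship .1..2......3
After op 2 (move_right): buffer="nyquyutwrlwy" (len 12), cursors c1@3 c2@6 c3@12, authorship .1..2......3
After op 3 (insert('a')): buffer="nyqauyuatwrlwya" (len 15), cursors c1@4 c2@8 c3@15, authorship .1.1.2.2.....33
After op 4 (insert('d')): buffer="nyqaduyuadtwrlwyad" (len 18), cursors c1@5 c2@10 c3@18, authorship .1.11.2.22.....333
After op 5 (insert('f')): buffer="nyqadfuyuadftwrlwyadf" (len 21), cursors c1@6 c2@12 c3@21, authorship .1.111.2.222.....3333
After op 6 (insert('x')): buffer="nyqadfxuyuadfxtwrlwyadfx" (len 24), cursors c1@7 c2@14 c3@24, authorship .1.1111.2.2222.....33333
After op 7 (move_left): buffer="nyqadfxuyuadfxtwrlwyadfx" (len 24), cursors c1@6 c2@13 c3@23, authorship .1.1111.2.2222.....33333
After op 8 (move_right): buffer="nyqadfxuyuadfxtwrlwyadfx" (len 24), cursors c1@7 c2@14 c3@24, authorship .1.1111.2.2222.....33333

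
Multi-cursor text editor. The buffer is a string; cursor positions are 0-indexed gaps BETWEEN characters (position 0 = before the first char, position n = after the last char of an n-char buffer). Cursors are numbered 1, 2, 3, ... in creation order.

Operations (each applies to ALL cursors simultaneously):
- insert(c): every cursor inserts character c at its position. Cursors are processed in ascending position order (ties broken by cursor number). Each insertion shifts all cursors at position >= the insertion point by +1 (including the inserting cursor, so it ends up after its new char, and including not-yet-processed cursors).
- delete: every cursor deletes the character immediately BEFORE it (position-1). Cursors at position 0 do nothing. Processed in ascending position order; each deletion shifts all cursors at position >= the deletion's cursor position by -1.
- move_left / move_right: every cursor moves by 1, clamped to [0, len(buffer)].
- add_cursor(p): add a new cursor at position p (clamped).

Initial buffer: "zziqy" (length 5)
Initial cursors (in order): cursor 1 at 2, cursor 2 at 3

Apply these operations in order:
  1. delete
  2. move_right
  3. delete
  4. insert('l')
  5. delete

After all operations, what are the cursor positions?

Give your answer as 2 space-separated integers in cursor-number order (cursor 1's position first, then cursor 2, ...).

Answer: 0 0

Derivation:
After op 1 (delete): buffer="zqy" (len 3), cursors c1@1 c2@1, authorship ...
After op 2 (move_right): buffer="zqy" (len 3), cursors c1@2 c2@2, authorship ...
After op 3 (delete): buffer="y" (len 1), cursors c1@0 c2@0, authorship .
After op 4 (insert('l')): buffer="lly" (len 3), cursors c1@2 c2@2, authorship 12.
After op 5 (delete): buffer="y" (len 1), cursors c1@0 c2@0, authorship .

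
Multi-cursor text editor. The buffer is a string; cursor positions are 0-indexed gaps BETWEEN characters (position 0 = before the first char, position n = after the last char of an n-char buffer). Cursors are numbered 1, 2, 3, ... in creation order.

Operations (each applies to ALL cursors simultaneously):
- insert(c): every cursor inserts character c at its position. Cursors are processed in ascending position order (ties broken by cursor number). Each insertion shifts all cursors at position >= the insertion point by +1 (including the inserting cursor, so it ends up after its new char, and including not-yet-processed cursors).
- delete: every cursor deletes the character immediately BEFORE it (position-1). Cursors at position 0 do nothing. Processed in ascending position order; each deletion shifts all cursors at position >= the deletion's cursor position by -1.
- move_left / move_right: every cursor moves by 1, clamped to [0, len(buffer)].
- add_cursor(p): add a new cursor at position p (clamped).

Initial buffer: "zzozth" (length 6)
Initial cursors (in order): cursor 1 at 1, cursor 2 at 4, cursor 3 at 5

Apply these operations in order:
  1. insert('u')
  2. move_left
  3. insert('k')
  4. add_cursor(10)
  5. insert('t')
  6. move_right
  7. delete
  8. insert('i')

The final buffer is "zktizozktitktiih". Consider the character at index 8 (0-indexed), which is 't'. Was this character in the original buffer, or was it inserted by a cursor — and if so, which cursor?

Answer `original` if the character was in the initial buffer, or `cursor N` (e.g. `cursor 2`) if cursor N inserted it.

After op 1 (insert('u')): buffer="zuzozutuh" (len 9), cursors c1@2 c2@6 c3@8, authorship .1...2.3.
After op 2 (move_left): buffer="zuzozutuh" (len 9), cursors c1@1 c2@5 c3@7, authorship .1...2.3.
After op 3 (insert('k')): buffer="zkuzozkutkuh" (len 12), cursors c1@2 c2@7 c3@10, authorship .11...22.33.
After op 4 (add_cursor(10)): buffer="zkuzozkutkuh" (len 12), cursors c1@2 c2@7 c3@10 c4@10, authorship .11...22.33.
After op 5 (insert('t')): buffer="zktuzozktutkttuh" (len 16), cursors c1@3 c2@9 c3@14 c4@14, authorship .111...222.3343.
After op 6 (move_right): buffer="zktuzozktutkttuh" (len 16), cursors c1@4 c2@10 c3@15 c4@15, authorship .111...222.3343.
After op 7 (delete): buffer="zktzozkttkth" (len 12), cursors c1@3 c2@8 c3@11 c4@11, authorship .11...22.33.
After op 8 (insert('i')): buffer="zktizozktitktiih" (len 16), cursors c1@4 c2@10 c3@15 c4@15, authorship .111...222.3334.
Authorship (.=original, N=cursor N): . 1 1 1 . . . 2 2 2 . 3 3 3 4 .
Index 8: author = 2

Answer: cursor 2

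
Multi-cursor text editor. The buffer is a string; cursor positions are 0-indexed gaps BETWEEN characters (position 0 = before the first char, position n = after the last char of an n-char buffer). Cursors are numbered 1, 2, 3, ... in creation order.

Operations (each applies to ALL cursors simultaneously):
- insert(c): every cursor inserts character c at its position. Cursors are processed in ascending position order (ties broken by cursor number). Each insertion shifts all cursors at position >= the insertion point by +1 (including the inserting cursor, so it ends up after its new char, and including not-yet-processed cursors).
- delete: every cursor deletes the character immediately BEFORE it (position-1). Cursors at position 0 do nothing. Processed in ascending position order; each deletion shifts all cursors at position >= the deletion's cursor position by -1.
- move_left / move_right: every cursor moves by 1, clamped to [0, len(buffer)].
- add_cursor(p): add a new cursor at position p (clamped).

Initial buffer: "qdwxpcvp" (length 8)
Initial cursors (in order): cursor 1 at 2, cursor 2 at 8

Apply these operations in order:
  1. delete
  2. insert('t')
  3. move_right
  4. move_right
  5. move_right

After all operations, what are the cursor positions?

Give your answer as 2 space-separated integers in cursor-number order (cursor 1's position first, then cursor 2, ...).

After op 1 (delete): buffer="qwxpcv" (len 6), cursors c1@1 c2@6, authorship ......
After op 2 (insert('t')): buffer="qtwxpcvt" (len 8), cursors c1@2 c2@8, authorship .1.....2
After op 3 (move_right): buffer="qtwxpcvt" (len 8), cursors c1@3 c2@8, authorship .1.....2
After op 4 (move_right): buffer="qtwxpcvt" (len 8), cursors c1@4 c2@8, authorship .1.....2
After op 5 (move_right): buffer="qtwxpcvt" (len 8), cursors c1@5 c2@8, authorship .1.....2

Answer: 5 8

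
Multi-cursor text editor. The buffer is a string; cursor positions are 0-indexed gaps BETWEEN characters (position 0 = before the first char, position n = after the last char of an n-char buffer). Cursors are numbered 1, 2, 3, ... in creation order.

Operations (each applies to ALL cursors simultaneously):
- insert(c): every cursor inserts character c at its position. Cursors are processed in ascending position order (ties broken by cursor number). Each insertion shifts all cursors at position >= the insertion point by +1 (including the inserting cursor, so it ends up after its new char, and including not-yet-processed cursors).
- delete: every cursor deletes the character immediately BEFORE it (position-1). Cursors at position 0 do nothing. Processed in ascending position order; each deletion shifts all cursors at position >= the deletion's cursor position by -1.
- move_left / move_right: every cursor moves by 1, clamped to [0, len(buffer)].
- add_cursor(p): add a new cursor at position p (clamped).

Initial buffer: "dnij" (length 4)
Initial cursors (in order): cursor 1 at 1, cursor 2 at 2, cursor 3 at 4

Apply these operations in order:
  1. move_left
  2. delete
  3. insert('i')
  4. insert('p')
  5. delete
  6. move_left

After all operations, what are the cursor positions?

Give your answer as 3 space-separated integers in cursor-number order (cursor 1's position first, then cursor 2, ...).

After op 1 (move_left): buffer="dnij" (len 4), cursors c1@0 c2@1 c3@3, authorship ....
After op 2 (delete): buffer="nj" (len 2), cursors c1@0 c2@0 c3@1, authorship ..
After op 3 (insert('i')): buffer="iinij" (len 5), cursors c1@2 c2@2 c3@4, authorship 12.3.
After op 4 (insert('p')): buffer="iippnipj" (len 8), cursors c1@4 c2@4 c3@7, authorship 1212.33.
After op 5 (delete): buffer="iinij" (len 5), cursors c1@2 c2@2 c3@4, authorship 12.3.
After op 6 (move_left): buffer="iinij" (len 5), cursors c1@1 c2@1 c3@3, authorship 12.3.

Answer: 1 1 3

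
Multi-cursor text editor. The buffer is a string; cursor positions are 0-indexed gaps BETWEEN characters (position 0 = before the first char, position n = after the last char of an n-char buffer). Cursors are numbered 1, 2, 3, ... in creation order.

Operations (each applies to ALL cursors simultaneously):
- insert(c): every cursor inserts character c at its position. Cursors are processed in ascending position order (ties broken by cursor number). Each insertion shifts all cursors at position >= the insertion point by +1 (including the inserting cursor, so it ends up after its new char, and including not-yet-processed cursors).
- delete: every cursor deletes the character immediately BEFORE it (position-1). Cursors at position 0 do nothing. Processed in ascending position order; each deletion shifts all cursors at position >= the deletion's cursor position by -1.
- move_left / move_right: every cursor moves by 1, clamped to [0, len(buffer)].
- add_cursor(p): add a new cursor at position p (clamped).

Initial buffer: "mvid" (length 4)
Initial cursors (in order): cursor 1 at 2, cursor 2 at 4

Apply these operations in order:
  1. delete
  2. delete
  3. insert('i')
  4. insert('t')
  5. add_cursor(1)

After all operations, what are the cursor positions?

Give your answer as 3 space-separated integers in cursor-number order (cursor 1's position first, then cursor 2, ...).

After op 1 (delete): buffer="mi" (len 2), cursors c1@1 c2@2, authorship ..
After op 2 (delete): buffer="" (len 0), cursors c1@0 c2@0, authorship 
After op 3 (insert('i')): buffer="ii" (len 2), cursors c1@2 c2@2, authorship 12
After op 4 (insert('t')): buffer="iitt" (len 4), cursors c1@4 c2@4, authorship 1212
After op 5 (add_cursor(1)): buffer="iitt" (len 4), cursors c3@1 c1@4 c2@4, authorship 1212

Answer: 4 4 1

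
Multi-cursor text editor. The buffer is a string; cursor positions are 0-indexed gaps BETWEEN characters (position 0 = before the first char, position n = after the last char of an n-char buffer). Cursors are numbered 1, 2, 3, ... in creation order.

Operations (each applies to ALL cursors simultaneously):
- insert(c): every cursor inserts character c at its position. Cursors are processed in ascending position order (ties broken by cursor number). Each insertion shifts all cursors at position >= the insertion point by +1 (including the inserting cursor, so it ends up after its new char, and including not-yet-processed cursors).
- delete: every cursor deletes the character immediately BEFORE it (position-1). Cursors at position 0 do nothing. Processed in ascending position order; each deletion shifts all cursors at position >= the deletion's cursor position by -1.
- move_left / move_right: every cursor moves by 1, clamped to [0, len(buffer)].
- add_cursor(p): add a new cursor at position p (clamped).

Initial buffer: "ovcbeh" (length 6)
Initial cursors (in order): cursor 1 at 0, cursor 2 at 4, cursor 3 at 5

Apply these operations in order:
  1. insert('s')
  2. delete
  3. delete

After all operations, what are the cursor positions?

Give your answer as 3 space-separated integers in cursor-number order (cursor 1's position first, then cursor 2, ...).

After op 1 (insert('s')): buffer="sovcbsesh" (len 9), cursors c1@1 c2@6 c3@8, authorship 1....2.3.
After op 2 (delete): buffer="ovcbeh" (len 6), cursors c1@0 c2@4 c3@5, authorship ......
After op 3 (delete): buffer="ovch" (len 4), cursors c1@0 c2@3 c3@3, authorship ....

Answer: 0 3 3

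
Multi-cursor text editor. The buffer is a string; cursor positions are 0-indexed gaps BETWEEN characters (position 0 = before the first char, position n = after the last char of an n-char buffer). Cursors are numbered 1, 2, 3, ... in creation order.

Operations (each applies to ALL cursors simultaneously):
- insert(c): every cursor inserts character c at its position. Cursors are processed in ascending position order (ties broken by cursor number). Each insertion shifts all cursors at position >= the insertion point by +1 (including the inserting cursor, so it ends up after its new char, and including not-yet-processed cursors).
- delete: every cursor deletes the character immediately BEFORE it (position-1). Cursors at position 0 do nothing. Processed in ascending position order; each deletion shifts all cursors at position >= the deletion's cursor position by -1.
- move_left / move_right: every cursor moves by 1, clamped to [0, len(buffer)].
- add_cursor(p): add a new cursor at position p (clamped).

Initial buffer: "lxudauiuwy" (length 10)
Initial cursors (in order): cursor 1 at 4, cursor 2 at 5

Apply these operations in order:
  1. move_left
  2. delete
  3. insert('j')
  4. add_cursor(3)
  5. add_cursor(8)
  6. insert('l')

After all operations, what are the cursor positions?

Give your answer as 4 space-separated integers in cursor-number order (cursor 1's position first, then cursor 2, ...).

Answer: 7 7 4 12

Derivation:
After op 1 (move_left): buffer="lxudauiuwy" (len 10), cursors c1@3 c2@4, authorship ..........
After op 2 (delete): buffer="lxauiuwy" (len 8), cursors c1@2 c2@2, authorship ........
After op 3 (insert('j')): buffer="lxjjauiuwy" (len 10), cursors c1@4 c2@4, authorship ..12......
After op 4 (add_cursor(3)): buffer="lxjjauiuwy" (len 10), cursors c3@3 c1@4 c2@4, authorship ..12......
After op 5 (add_cursor(8)): buffer="lxjjauiuwy" (len 10), cursors c3@3 c1@4 c2@4 c4@8, authorship ..12......
After op 6 (insert('l')): buffer="lxjljllauiulwy" (len 14), cursors c3@4 c1@7 c2@7 c4@12, authorship ..13212....4..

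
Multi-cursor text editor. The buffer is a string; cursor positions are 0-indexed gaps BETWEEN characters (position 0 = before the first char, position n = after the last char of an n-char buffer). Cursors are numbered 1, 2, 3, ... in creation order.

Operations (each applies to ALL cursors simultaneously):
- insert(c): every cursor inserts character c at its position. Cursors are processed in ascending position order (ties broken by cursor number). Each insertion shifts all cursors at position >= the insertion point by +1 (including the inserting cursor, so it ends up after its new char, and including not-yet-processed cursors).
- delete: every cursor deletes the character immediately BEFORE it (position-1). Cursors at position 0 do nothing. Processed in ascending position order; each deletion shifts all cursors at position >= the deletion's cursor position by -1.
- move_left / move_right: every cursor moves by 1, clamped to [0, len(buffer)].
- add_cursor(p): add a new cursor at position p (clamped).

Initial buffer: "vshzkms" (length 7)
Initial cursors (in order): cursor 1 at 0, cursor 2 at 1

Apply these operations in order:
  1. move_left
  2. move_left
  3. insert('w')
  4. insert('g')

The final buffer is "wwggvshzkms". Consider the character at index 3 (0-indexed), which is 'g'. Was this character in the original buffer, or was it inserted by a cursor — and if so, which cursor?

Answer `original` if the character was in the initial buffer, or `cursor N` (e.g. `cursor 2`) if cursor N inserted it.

Answer: cursor 2

Derivation:
After op 1 (move_left): buffer="vshzkms" (len 7), cursors c1@0 c2@0, authorship .......
After op 2 (move_left): buffer="vshzkms" (len 7), cursors c1@0 c2@0, authorship .......
After op 3 (insert('w')): buffer="wwvshzkms" (len 9), cursors c1@2 c2@2, authorship 12.......
After op 4 (insert('g')): buffer="wwggvshzkms" (len 11), cursors c1@4 c2@4, authorship 1212.......
Authorship (.=original, N=cursor N): 1 2 1 2 . . . . . . .
Index 3: author = 2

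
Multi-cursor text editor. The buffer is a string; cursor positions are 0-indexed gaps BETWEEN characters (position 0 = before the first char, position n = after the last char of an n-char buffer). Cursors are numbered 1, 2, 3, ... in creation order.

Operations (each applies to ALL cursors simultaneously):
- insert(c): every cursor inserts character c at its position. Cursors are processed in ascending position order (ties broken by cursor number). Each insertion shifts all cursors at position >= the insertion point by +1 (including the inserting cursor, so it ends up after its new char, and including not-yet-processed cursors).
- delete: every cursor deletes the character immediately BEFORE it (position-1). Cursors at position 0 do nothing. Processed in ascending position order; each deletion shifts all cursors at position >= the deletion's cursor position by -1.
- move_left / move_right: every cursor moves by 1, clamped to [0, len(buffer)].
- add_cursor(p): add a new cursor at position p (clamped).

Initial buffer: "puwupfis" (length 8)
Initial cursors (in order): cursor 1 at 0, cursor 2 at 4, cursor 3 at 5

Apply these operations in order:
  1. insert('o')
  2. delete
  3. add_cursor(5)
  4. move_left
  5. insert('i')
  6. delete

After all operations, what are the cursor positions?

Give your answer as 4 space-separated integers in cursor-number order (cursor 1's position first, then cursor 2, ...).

After op 1 (insert('o')): buffer="opuwuopofis" (len 11), cursors c1@1 c2@6 c3@8, authorship 1....2.3...
After op 2 (delete): buffer="puwupfis" (len 8), cursors c1@0 c2@4 c3@5, authorship ........
After op 3 (add_cursor(5)): buffer="puwupfis" (len 8), cursors c1@0 c2@4 c3@5 c4@5, authorship ........
After op 4 (move_left): buffer="puwupfis" (len 8), cursors c1@0 c2@3 c3@4 c4@4, authorship ........
After op 5 (insert('i')): buffer="ipuwiuiipfis" (len 12), cursors c1@1 c2@5 c3@8 c4@8, authorship 1...2.34....
After op 6 (delete): buffer="puwupfis" (len 8), cursors c1@0 c2@3 c3@4 c4@4, authorship ........

Answer: 0 3 4 4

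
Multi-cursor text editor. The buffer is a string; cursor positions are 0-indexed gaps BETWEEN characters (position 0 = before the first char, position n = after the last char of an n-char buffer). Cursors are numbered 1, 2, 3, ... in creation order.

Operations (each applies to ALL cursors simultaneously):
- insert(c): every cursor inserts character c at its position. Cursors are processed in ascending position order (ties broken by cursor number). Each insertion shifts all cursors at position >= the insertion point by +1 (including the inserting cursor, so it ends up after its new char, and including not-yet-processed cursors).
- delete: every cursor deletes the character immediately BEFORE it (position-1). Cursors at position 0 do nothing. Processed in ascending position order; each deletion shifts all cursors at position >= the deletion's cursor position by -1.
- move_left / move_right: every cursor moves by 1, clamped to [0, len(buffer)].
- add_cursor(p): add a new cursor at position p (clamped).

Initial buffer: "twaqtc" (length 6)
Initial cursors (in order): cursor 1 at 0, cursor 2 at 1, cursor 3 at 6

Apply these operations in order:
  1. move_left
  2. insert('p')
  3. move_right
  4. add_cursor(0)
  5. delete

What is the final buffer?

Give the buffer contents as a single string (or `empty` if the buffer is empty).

After op 1 (move_left): buffer="twaqtc" (len 6), cursors c1@0 c2@0 c3@5, authorship ......
After op 2 (insert('p')): buffer="pptwaqtpc" (len 9), cursors c1@2 c2@2 c3@8, authorship 12.....3.
After op 3 (move_right): buffer="pptwaqtpc" (len 9), cursors c1@3 c2@3 c3@9, authorship 12.....3.
After op 4 (add_cursor(0)): buffer="pptwaqtpc" (len 9), cursors c4@0 c1@3 c2@3 c3@9, authorship 12.....3.
After op 5 (delete): buffer="pwaqtp" (len 6), cursors c4@0 c1@1 c2@1 c3@6, authorship 1....3

Answer: pwaqtp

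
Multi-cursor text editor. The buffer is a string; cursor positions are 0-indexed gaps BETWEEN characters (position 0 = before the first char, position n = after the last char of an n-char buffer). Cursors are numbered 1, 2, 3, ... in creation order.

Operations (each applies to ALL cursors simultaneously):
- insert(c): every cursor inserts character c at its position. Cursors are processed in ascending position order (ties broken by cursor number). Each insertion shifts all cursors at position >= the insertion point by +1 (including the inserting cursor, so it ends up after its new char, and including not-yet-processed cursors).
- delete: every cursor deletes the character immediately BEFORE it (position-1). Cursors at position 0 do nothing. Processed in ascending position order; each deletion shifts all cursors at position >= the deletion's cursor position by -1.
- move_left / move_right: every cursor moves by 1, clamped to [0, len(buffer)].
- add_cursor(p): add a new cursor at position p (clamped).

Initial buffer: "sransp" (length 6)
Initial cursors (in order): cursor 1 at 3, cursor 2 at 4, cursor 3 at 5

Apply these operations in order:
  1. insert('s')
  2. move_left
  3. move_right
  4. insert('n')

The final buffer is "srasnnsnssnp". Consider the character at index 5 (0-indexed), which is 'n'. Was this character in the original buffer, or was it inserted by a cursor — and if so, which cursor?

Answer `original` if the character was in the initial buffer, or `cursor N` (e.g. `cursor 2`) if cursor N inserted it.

Answer: original

Derivation:
After op 1 (insert('s')): buffer="srasnsssp" (len 9), cursors c1@4 c2@6 c3@8, authorship ...1.2.3.
After op 2 (move_left): buffer="srasnsssp" (len 9), cursors c1@3 c2@5 c3@7, authorship ...1.2.3.
After op 3 (move_right): buffer="srasnsssp" (len 9), cursors c1@4 c2@6 c3@8, authorship ...1.2.3.
After op 4 (insert('n')): buffer="srasnnsnssnp" (len 12), cursors c1@5 c2@8 c3@11, authorship ...11.22.33.
Authorship (.=original, N=cursor N): . . . 1 1 . 2 2 . 3 3 .
Index 5: author = original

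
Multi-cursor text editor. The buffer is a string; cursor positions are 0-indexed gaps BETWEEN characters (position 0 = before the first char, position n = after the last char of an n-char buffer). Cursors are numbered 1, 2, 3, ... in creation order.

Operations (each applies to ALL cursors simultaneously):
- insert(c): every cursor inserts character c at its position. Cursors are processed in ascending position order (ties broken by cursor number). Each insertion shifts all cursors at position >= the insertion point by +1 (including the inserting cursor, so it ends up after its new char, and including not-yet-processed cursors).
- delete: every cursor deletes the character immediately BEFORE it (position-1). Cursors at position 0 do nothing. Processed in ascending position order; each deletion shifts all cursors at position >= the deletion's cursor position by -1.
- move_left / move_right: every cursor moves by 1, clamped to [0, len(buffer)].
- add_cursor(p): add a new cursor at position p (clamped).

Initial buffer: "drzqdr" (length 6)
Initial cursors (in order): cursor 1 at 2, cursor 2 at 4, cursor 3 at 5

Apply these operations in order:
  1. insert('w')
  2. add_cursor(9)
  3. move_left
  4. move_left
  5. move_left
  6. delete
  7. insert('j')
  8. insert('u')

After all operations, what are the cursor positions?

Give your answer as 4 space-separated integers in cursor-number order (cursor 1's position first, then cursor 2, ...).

After op 1 (insert('w')): buffer="drwzqwdwr" (len 9), cursors c1@3 c2@6 c3@8, authorship ..1..2.3.
After op 2 (add_cursor(9)): buffer="drwzqwdwr" (len 9), cursors c1@3 c2@6 c3@8 c4@9, authorship ..1..2.3.
After op 3 (move_left): buffer="drwzqwdwr" (len 9), cursors c1@2 c2@5 c3@7 c4@8, authorship ..1..2.3.
After op 4 (move_left): buffer="drwzqwdwr" (len 9), cursors c1@1 c2@4 c3@6 c4@7, authorship ..1..2.3.
After op 5 (move_left): buffer="drwzqwdwr" (len 9), cursors c1@0 c2@3 c3@5 c4@6, authorship ..1..2.3.
After op 6 (delete): buffer="drzdwr" (len 6), cursors c1@0 c2@2 c3@3 c4@3, authorship ....3.
After op 7 (insert('j')): buffer="jdrjzjjdwr" (len 10), cursors c1@1 c2@4 c3@7 c4@7, authorship 1..2.34.3.
After op 8 (insert('u')): buffer="judrjuzjjuudwr" (len 14), cursors c1@2 c2@6 c3@11 c4@11, authorship 11..22.3434.3.

Answer: 2 6 11 11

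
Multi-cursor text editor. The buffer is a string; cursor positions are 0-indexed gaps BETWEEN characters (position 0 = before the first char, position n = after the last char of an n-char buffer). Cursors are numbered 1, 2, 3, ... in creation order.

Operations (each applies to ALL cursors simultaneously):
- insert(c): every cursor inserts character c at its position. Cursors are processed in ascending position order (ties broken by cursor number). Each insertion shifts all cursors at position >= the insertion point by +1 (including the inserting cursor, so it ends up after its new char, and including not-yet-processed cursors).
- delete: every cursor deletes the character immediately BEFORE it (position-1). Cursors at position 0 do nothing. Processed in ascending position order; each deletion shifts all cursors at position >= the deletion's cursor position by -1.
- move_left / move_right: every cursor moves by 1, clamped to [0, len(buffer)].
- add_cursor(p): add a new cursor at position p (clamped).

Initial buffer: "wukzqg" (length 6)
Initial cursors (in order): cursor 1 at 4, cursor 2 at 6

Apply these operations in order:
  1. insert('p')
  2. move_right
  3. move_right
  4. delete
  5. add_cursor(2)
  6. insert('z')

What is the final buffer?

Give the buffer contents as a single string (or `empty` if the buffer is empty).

After op 1 (insert('p')): buffer="wukzpqgp" (len 8), cursors c1@5 c2@8, authorship ....1..2
After op 2 (move_right): buffer="wukzpqgp" (len 8), cursors c1@6 c2@8, authorship ....1..2
After op 3 (move_right): buffer="wukzpqgp" (len 8), cursors c1@7 c2@8, authorship ....1..2
After op 4 (delete): buffer="wukzpq" (len 6), cursors c1@6 c2@6, authorship ....1.
After op 5 (add_cursor(2)): buffer="wukzpq" (len 6), cursors c3@2 c1@6 c2@6, authorship ....1.
After op 6 (insert('z')): buffer="wuzkzpqzz" (len 9), cursors c3@3 c1@9 c2@9, authorship ..3..1.12

Answer: wuzkzpqzz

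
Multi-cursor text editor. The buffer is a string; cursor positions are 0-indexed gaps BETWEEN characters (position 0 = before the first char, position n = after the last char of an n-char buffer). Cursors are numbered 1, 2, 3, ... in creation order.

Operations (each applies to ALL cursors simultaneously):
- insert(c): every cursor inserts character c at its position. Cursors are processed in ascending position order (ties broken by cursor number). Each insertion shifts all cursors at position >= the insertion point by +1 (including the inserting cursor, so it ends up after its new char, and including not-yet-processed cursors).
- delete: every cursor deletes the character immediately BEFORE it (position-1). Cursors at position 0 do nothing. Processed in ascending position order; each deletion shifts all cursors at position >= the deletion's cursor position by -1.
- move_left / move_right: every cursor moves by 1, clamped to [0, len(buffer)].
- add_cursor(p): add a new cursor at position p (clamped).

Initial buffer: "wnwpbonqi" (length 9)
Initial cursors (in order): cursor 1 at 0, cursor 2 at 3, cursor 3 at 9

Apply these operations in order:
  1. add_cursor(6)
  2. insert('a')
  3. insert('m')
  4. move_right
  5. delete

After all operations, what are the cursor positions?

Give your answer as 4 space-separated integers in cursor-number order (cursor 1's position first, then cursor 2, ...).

Answer: 2 6 13 10

Derivation:
After op 1 (add_cursor(6)): buffer="wnwpbonqi" (len 9), cursors c1@0 c2@3 c4@6 c3@9, authorship .........
After op 2 (insert('a')): buffer="awnwapboanqia" (len 13), cursors c1@1 c2@5 c4@9 c3@13, authorship 1...2...4...3
After op 3 (insert('m')): buffer="amwnwampboamnqiam" (len 17), cursors c1@2 c2@7 c4@12 c3@17, authorship 11...22...44...33
After op 4 (move_right): buffer="amwnwampboamnqiam" (len 17), cursors c1@3 c2@8 c4@13 c3@17, authorship 11...22...44...33
After op 5 (delete): buffer="amnwamboamqia" (len 13), cursors c1@2 c2@6 c4@10 c3@13, authorship 11..22..44..3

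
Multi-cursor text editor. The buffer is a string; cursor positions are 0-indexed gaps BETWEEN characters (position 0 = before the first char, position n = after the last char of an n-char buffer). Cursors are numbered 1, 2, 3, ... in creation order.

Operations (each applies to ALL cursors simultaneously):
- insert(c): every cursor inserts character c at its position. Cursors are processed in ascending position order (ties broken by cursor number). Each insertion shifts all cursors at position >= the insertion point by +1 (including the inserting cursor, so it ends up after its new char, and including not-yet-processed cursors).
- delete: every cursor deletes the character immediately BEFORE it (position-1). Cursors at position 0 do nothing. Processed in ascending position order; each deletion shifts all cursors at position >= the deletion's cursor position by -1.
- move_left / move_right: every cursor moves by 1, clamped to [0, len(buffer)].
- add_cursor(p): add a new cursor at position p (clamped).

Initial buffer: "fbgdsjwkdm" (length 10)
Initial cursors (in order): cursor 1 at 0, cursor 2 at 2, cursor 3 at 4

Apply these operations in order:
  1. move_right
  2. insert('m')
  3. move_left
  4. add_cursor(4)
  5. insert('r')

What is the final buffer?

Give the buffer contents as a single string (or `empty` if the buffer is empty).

After op 1 (move_right): buffer="fbgdsjwkdm" (len 10), cursors c1@1 c2@3 c3@5, authorship ..........
After op 2 (insert('m')): buffer="fmbgmdsmjwkdm" (len 13), cursors c1@2 c2@5 c3@8, authorship .1..2..3.....
After op 3 (move_left): buffer="fmbgmdsmjwkdm" (len 13), cursors c1@1 c2@4 c3@7, authorship .1..2..3.....
After op 4 (add_cursor(4)): buffer="fmbgmdsmjwkdm" (len 13), cursors c1@1 c2@4 c4@4 c3@7, authorship .1..2..3.....
After op 5 (insert('r')): buffer="frmbgrrmdsrmjwkdm" (len 17), cursors c1@2 c2@7 c4@7 c3@11, authorship .11..242..33.....

Answer: frmbgrrmdsrmjwkdm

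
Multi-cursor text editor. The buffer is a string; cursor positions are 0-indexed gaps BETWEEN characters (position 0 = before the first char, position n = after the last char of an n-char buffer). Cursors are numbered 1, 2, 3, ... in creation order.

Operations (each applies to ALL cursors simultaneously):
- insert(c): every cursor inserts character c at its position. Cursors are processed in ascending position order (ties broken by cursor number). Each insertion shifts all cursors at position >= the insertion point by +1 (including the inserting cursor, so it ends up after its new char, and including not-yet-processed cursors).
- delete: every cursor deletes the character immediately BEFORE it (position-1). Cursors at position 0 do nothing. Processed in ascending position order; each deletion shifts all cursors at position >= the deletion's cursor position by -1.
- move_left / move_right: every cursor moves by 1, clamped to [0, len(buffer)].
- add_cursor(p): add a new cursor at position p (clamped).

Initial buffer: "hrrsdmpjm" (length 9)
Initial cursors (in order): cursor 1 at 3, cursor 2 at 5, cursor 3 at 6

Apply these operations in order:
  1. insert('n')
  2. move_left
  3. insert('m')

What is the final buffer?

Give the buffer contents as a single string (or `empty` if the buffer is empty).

Answer: hrrmnsdmnmmnpjm

Derivation:
After op 1 (insert('n')): buffer="hrrnsdnmnpjm" (len 12), cursors c1@4 c2@7 c3@9, authorship ...1..2.3...
After op 2 (move_left): buffer="hrrnsdnmnpjm" (len 12), cursors c1@3 c2@6 c3@8, authorship ...1..2.3...
After op 3 (insert('m')): buffer="hrrmnsdmnmmnpjm" (len 15), cursors c1@4 c2@8 c3@11, authorship ...11..22.33...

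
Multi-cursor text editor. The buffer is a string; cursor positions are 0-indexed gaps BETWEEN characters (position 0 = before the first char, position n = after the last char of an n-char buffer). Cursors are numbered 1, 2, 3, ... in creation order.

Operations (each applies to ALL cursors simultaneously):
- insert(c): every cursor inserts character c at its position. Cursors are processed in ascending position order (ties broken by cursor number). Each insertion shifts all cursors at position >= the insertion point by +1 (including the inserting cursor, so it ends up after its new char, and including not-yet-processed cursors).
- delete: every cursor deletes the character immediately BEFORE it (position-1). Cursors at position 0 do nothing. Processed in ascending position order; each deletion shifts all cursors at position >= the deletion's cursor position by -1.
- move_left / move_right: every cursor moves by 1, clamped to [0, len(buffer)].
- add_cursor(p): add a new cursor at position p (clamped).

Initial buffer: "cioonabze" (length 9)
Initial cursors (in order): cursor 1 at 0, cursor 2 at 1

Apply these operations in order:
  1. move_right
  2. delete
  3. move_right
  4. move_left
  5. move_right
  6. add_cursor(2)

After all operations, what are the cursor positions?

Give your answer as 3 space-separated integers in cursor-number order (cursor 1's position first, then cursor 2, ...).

Answer: 1 1 2

Derivation:
After op 1 (move_right): buffer="cioonabze" (len 9), cursors c1@1 c2@2, authorship .........
After op 2 (delete): buffer="oonabze" (len 7), cursors c1@0 c2@0, authorship .......
After op 3 (move_right): buffer="oonabze" (len 7), cursors c1@1 c2@1, authorship .......
After op 4 (move_left): buffer="oonabze" (len 7), cursors c1@0 c2@0, authorship .......
After op 5 (move_right): buffer="oonabze" (len 7), cursors c1@1 c2@1, authorship .......
After op 6 (add_cursor(2)): buffer="oonabze" (len 7), cursors c1@1 c2@1 c3@2, authorship .......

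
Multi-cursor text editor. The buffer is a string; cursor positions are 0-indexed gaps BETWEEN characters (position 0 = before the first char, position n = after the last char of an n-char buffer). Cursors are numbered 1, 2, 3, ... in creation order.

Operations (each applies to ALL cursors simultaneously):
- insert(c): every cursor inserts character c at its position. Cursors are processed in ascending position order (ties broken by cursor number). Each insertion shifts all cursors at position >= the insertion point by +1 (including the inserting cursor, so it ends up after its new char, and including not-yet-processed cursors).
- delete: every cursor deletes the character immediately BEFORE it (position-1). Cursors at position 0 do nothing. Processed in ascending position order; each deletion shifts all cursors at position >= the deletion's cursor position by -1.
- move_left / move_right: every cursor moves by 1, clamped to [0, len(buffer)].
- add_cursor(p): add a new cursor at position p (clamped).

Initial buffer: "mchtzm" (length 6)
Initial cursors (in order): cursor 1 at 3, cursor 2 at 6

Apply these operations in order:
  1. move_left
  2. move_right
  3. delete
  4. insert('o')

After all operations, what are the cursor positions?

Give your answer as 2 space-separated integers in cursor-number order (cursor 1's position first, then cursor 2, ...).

After op 1 (move_left): buffer="mchtzm" (len 6), cursors c1@2 c2@5, authorship ......
After op 2 (move_right): buffer="mchtzm" (len 6), cursors c1@3 c2@6, authorship ......
After op 3 (delete): buffer="mctz" (len 4), cursors c1@2 c2@4, authorship ....
After op 4 (insert('o')): buffer="mcotzo" (len 6), cursors c1@3 c2@6, authorship ..1..2

Answer: 3 6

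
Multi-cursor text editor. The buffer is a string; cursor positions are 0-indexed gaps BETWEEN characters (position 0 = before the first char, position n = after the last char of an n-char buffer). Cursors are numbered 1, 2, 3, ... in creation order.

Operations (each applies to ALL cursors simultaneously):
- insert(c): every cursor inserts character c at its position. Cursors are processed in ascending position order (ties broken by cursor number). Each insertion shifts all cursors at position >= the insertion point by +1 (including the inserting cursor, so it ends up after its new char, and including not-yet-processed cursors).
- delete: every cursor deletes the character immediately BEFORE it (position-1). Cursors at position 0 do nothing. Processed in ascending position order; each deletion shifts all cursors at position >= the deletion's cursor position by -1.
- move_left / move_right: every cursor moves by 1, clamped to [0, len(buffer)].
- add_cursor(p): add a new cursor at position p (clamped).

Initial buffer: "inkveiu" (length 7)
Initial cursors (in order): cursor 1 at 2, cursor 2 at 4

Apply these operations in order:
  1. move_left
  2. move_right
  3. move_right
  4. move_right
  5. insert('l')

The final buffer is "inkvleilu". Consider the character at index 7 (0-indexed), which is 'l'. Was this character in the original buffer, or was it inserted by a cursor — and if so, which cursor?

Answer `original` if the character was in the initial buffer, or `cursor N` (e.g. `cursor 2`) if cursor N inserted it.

Answer: cursor 2

Derivation:
After op 1 (move_left): buffer="inkveiu" (len 7), cursors c1@1 c2@3, authorship .......
After op 2 (move_right): buffer="inkveiu" (len 7), cursors c1@2 c2@4, authorship .......
After op 3 (move_right): buffer="inkveiu" (len 7), cursors c1@3 c2@5, authorship .......
After op 4 (move_right): buffer="inkveiu" (len 7), cursors c1@4 c2@6, authorship .......
After op 5 (insert('l')): buffer="inkvleilu" (len 9), cursors c1@5 c2@8, authorship ....1..2.
Authorship (.=original, N=cursor N): . . . . 1 . . 2 .
Index 7: author = 2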